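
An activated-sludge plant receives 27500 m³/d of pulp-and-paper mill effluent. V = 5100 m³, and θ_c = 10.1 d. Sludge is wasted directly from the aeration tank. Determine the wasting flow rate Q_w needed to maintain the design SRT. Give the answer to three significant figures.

Q_w ≈ 505 m³/d

With mixed-liquor wasting, θ_c = V/Q_w, so Q_w = V/θ_c = 5100/10.1 = 505.0 m³/d.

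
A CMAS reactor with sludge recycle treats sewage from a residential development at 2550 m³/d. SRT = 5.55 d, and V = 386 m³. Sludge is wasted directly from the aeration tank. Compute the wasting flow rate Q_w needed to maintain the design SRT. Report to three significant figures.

Q_w ≈ 69.5 m³/d

Wasting from the aeration tank: Q_w = V / θ_c = 386.0 / 5.55 = 69.55 m³/d.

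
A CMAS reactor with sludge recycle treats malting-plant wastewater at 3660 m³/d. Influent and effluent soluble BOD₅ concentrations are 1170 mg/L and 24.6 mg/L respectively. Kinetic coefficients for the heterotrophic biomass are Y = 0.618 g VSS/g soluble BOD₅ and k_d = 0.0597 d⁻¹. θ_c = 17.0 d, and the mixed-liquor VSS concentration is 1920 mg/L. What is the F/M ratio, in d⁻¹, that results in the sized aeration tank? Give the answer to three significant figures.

F/M ≈ 0.196 d⁻¹

From the SRT design equation V = Y Q (S₀−S) θ_c / [X (1 + k_d θ_c)] = 0.618 × 3660 × (1170 − 24.6) × 17.0 / [1920 × (1 + 0.0597 × 17.0)] = 4.4×10^7 / 3869 = 11385 m³.
F/M = applied load / biomass = Q·S₀/(V·X) = 3660 × 1170 / (11385 × 1920) = 0.1959 d⁻¹.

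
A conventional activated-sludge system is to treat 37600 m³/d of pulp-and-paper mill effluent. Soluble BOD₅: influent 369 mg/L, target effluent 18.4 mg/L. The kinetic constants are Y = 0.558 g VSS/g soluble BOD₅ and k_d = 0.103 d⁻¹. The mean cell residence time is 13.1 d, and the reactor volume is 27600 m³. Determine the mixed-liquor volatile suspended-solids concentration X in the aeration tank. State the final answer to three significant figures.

X = Y·Q·ΔS·θ_c / [V·(1 + k_d θ_c)] = 0.558 × 37600 × (369 − 18.4) × 13.1 / [27600 × (1 + 0.103 × 13.1)] = 1486 mg/L.

X ≈ 1490 mg/L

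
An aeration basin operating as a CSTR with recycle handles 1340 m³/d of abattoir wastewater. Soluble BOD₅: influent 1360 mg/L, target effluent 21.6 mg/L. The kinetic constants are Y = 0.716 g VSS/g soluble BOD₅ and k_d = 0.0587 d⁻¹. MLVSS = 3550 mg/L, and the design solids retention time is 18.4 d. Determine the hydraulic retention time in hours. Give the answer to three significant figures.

τ ≈ 57.3 h

Rearranging the biomass balance for a CMAS with decay, V = Y·Q·ΔS·θ_c / [X·(1+k_d θ_c)] = 0.716 × 1340 × (1360 − 21.6) × 18.4 / [3550 × (1 + 0.0587 × 18.4)] = 2.36×10^7 / 7384 = 3200 m³.
HRT = V/Q = 3200 m³ / 1340 m³·d⁻¹ = 2.388 d × 24 = 57.31 h.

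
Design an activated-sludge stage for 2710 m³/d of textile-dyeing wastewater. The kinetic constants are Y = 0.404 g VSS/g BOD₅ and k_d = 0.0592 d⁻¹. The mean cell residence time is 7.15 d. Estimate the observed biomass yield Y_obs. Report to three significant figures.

Y_obs ≈ 0.284 g VSS/g BOD₅

Observed yield with endogenous decay: Y_obs = Y / (1 + k_d·θ_c) = 0.404 / (1 + 0.0592 × 7.15) = 0.404 / 1.423 = 0.2839 g VSS/g BOD₅.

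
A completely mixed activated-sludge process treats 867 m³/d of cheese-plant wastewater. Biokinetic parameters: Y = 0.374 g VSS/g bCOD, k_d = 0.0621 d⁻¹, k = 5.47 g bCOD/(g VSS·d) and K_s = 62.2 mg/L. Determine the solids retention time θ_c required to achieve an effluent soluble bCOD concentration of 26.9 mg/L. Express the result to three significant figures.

θ_c ≈ 1.80 d

From 1/θ_c = Y·k·S/(K_s + S) − k_d: Y·k·S/(K_s+S) = 0.374 × 5.47 × 26.9 / (62.2 + 26.9) = 0.6176 d⁻¹.
Then 1/θ_c = μ − k_d = 0.6176 − 0.0621 = 0.5555 d⁻¹, giving θ_c = 1.800 d.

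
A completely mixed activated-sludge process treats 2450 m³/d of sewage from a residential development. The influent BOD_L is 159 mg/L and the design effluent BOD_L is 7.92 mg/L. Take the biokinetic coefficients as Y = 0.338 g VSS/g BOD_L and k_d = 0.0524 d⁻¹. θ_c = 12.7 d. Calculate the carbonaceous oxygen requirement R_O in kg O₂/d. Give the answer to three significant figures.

R_O ≈ 263 kg O₂/d

Y_obs = Y / (1 + k_d θ_c) = 0.338 / (1 + 0.0524 × 12.7) = 0.338 / 1.665 = 0.2029.
Mass of BOD_L removed per day: Q(S₀ − S) = 2450 × 151.1 g/m³ = 370.1 kg/d.
P_X = Y_obs·Q·(S₀ − S) = 0.2029 × 370.1 = 75.12 kg VSS/d.
R_O = Q·(S₀ − S) − 1.42·P_X = 370.1 − 1.42 × 75.12 = 263.5 kg O₂/d.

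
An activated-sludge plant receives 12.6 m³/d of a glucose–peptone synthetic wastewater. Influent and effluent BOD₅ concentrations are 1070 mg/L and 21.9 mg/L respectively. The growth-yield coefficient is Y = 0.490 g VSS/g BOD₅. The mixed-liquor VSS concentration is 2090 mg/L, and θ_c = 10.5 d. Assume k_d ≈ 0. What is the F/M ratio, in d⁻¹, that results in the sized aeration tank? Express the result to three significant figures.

With k_d = 0 the design equation reduces to V = Y Q (S₀−S) θ_c / X = 0.490 × 12.6 × (1070 − 21.9) × 10.5 / 2090 = 32.51 m³.
Food-to-microorganism ratio F/M = Q S₀ / (V X) = 12.6 × 1070 / (32.51 × 2090) = 0.1984 d⁻¹.

F/M ≈ 0.198 d⁻¹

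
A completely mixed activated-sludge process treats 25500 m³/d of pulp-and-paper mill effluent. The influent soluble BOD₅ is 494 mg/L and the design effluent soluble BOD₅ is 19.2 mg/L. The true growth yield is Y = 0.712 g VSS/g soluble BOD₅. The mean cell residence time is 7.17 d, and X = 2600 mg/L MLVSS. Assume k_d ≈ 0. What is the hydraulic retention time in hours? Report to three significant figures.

τ ≈ 22.4 h

V·X = Y·Q·ΔS·θ_c gives V = 0.712 × 25500 × (494 − 19.2) × 7.17 / 2600 = 23773 m³.
Hydraulic retention time τ = V/Q = 23773 / 25500 = 0.9323 d = 22.37 h.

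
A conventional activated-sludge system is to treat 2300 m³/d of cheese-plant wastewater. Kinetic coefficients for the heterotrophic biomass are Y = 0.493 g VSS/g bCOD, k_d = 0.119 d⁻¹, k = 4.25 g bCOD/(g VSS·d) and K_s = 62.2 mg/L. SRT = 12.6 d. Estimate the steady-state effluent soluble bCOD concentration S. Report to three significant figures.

For a completely mixed reactor with recycle the Lawrence–McCarty relation gives S = K_s·(1 + k_d·θ_c) / [θ_c·(Y·k − k_d) − 1] = 62.2 × (1 + 0.119 × 12.6) / [12.6 × (0.493 × 4.25 − 0.119) − 1] = 155.5 / 23.90 = 6.505 mg/L.

S ≈ 6.50 mg/L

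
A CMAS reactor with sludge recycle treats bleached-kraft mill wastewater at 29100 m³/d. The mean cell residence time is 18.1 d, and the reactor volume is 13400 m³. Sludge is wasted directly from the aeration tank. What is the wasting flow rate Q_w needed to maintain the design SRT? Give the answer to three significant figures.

Wasting from the aeration tank: Q_w = V / θ_c = 13400 / 18.1 = 740.3 m³/d.

Q_w ≈ 740 m³/d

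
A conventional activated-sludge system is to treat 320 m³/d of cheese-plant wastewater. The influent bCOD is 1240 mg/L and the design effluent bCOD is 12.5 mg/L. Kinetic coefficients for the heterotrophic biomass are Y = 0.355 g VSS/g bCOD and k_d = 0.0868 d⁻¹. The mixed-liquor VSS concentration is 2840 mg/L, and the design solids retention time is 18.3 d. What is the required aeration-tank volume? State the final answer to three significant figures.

From the SRT design equation V = Y Q (S₀−S) θ_c / [X (1 + k_d θ_c)] = 0.355 × 320 × (1240 − 12.5) × 18.3 / [2840 × (1 + 0.0868 × 18.3)] = 2.55×10^6 / 7351 = 347.1 m³.

V ≈ 347 m³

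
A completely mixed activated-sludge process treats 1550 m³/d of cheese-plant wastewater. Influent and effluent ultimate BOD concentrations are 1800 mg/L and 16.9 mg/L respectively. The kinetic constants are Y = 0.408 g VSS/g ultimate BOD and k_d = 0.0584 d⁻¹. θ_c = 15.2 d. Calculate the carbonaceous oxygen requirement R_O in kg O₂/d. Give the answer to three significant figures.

R_O ≈ 1920 kg O₂/d

The observed yield is Y_obs = Y/(1 + k_d·θ_c) = 0.408 / (1 + 0.0584 × 15.2) = 0.408 / 1.888 = 0.2161 g VSS per g ultimate BOD removed.
Substrate removed = Q·(S₀ − S) = 1550 m³/d × (1800 − 16.9) g/m³ = 2.76×10^6 g/d = 2764 kg/d.
Net sludge production P_X = 0.2161 × 2764 = 597.4 kg VSS/d.
R_O = Q·(S₀ − S) − 1.42·P_X = 2764 − 1.42 × 597.4 = 1916 kg O₂/d.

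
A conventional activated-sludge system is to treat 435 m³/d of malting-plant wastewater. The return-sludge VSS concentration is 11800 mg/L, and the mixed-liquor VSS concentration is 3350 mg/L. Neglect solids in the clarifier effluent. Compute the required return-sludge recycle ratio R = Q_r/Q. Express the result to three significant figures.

R ≈ 0.396

R = Q_r/Q = X/(X_r − X) = 3350 / (11800 − 3350) = 0.3964.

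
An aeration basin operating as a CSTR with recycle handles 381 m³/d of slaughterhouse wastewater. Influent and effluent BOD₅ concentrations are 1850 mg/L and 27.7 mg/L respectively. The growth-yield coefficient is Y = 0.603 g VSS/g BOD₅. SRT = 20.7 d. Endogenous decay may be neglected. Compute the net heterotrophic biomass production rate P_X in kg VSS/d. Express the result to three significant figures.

P_X ≈ 419 kg VSS/d

Since k_d ≈ 0, Y_obs = Y = 0.603 g VSS/g BOD₅.
ΔS = 1850 − 27.7 = 1822 mg/L, so the substrate removal rate is 381 × 1822/1000 = 694.3 kg BOD₅/d.
Net biomass production P_X = Y_obs × Q·(S₀ − S) = 0.6030 × 694.3 = 418.7 kg VSS/d.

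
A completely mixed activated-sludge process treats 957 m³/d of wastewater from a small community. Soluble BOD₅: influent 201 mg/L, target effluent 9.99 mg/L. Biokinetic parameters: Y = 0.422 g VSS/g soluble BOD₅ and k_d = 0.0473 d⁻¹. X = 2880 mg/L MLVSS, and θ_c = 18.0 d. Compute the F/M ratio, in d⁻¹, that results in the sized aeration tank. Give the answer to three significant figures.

From the SRT design equation V = Y Q (S₀−S) θ_c / [X (1 + k_d θ_c)] = 0.422 × 957 × (201 − 9.99) × 18.0 / [2880 × (1 + 0.0473 × 18.0)] = 1.39×10^6 / 5332 = 260.4 m³.
Food-to-microorganism ratio F/M = Q S₀ / (V X) = 957 × 201 / (260.4 × 2880) = 0.2565 d⁻¹.

F/M ≈ 0.256 d⁻¹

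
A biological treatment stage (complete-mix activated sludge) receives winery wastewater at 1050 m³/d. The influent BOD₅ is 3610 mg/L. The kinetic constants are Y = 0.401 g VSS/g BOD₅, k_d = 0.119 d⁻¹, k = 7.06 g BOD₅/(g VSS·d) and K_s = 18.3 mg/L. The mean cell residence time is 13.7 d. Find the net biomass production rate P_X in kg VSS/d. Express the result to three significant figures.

P_X ≈ 578 kg VSS/d

Effluent substrate depends only on kinetics and SRT: S = K_s(1 + k_d θ_c) / [θ_c(Yk − k_d) − 1] = 18.3 × (1 + 0.119 × 13.7) / [13.7 × (0.401 × 7.06 − 0.119) − 1] = 48.13 / 36.16 = 1.331 mg/L.
Observed yield with endogenous decay: Y_obs = Y / (1 + k_d·θ_c) = 0.401 / (1 + 0.119 × 13.7) = 0.401 / 2.630 = 0.1525 g VSS/g BOD₅.
Substrate removed = Q·(S₀ − S) = 1050 m³/d × (3610 − 1.33) g/m³ = 3.79×10^6 g/d = 3789 kg/d.
So the net sludge growth is P_X = 0.1525 × 3789 = 577.7 kg VSS/d.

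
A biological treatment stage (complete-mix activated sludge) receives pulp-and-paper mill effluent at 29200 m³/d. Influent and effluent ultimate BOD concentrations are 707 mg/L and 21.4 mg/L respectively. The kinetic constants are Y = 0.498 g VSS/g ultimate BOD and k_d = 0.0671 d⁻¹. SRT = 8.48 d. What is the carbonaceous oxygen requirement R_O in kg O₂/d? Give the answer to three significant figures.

The observed yield is Y_obs = Y/(1 + k_d·θ_c) = 0.498 / (1 + 0.0671 × 8.48) = 0.498 / 1.569 = 0.3174 g VSS per g ultimate BOD removed.
Mass of ultimate BOD removed per day: Q(S₀ − S) = 29200 × 685.6 g/m³ = 20020 kg/d.
P_X = Y_obs·Q·(S₀ − S) = 0.3174 × 20020 = 6354 kg VSS/d.
Carbonaceous O₂ demand = substrate oxidised − cell-mass equivalent = 20020 − 1.42 × 6354 = 10997 kg O₂/d.

R_O ≈ 11000 kg O₂/d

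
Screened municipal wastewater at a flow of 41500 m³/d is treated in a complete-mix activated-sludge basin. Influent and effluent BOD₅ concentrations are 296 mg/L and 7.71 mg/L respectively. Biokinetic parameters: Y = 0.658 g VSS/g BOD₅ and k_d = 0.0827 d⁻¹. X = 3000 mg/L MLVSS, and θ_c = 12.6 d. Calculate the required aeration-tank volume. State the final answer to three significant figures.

Rearranging the biomass balance for a CMAS with decay, V = Y·Q·ΔS·θ_c / [X·(1+k_d θ_c)] = 0.658 × 41500 × (296 − 7.71) × 12.6 / [3000 × (1 + 0.0827 × 12.6)] = 9.92×10^7 / 6126 = 16192 m³.

V ≈ 16200 m³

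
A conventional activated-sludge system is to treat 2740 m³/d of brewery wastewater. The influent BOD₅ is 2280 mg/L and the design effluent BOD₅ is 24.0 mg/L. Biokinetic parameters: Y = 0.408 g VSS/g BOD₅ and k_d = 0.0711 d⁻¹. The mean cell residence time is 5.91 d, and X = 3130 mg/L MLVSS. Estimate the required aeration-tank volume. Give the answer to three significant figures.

V ≈ 3350 m³

From the SRT design equation V = Y Q (S₀−S) θ_c / [X (1 + k_d θ_c)] = 0.408 × 2740 × (2280 − 24.0) × 5.91 / [3130 × (1 + 0.0711 × 5.91)] = 1.49×10^7 / 4445 = 3353 m³.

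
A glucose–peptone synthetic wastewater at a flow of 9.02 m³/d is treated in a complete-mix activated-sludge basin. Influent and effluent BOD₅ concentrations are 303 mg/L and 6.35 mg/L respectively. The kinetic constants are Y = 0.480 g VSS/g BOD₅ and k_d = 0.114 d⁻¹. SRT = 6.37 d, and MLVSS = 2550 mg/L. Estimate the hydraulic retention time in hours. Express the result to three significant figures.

Steady-state biomass mass balance: V·X·(1 + k_d·θ_c) = Y·Q·(S₀ − S)·θ_c, so V = 0.480 × 9.02 × (303 − 6.35) × 6.37 / [2550 × (1 + 0.114 × 6.37)] = 8.18×10^3 / 4402 = 1.859 m³.
HRT = V/Q = 1.859 m³ / 9.02 m³·d⁻¹ = 0.2061 d × 24 = 4.945 h.

τ ≈ 4.95 h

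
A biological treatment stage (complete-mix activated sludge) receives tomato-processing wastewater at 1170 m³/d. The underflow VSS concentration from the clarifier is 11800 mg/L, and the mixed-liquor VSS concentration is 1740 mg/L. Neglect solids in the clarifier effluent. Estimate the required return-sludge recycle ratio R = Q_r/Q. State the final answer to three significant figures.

R ≈ 0.173

Solids balance on the clarifier gives (1+R)X = R·X_r, so R = X/(X_r − X) = 1740 / (11800 − 1740) = 0.1730.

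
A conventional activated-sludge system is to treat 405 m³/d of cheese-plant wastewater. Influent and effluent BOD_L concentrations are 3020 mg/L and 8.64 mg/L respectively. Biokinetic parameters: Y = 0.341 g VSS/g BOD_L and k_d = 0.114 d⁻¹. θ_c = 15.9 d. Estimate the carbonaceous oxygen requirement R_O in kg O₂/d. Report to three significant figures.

Correct the yield for decay: Y_obs = Y/(1 + k_d θ_c) = 0.341 / (1 + 0.114 × 15.9) = 0.341 / 2.813 = 0.1212.
Mass of BOD_L removed per day: Q(S₀ − S) = 405 × 3011 g/m³ = 1220 kg/d.
Net sludge production P_X = 0.1212 × 1220 = 147.9 kg VSS/d.
R_O = Q·ΔS − 1.42 P_X = 1220 − 210.0 = 1010 kg O₂/d.

R_O ≈ 1010 kg O₂/d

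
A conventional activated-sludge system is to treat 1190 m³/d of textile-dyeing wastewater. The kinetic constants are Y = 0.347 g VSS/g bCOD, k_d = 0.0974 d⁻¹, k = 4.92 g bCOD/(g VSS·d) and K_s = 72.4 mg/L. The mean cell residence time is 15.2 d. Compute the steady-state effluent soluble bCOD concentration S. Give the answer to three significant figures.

S ≈ 7.65 mg/L

For a completely mixed reactor with recycle the Lawrence–McCarty relation gives S = K_s·(1 + k_d·θ_c) / [θ_c·(Y·k − k_d) − 1] = 72.4 × (1 + 0.0974 × 15.2) / [15.2 × (0.347 × 4.92 − 0.0974) − 1] = 179.6 / 23.47 = 7.652 mg/L.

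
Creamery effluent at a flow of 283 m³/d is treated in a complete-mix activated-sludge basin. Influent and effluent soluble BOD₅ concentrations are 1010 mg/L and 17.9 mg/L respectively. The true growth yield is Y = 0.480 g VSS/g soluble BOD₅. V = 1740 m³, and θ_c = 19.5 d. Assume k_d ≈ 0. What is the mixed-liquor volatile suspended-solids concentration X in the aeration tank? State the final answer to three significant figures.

Without decay, X = Y Q (S₀−S) θ_c / V = 0.480 × 283 × (1010 − 17.9) × 19.5 / 1740 = 1510 mg/L.

X ≈ 1510 mg/L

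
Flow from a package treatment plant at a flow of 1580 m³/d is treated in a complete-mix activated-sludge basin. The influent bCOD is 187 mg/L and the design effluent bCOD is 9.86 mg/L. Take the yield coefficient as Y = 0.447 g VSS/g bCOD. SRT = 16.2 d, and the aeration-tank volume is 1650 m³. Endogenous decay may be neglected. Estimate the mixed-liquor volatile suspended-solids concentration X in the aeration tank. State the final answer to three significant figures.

X = Y·Q·ΔS·θ_c / V = 0.447 × 1580 × (187 − 9.86) × 16.2 / 1650 = 1228 mg/L.

X ≈ 1230 mg/L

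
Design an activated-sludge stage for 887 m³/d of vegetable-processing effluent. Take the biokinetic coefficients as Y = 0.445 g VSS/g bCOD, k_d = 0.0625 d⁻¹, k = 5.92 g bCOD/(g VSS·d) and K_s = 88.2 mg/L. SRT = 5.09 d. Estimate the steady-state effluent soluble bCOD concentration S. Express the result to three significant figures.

For a completely mixed reactor with recycle the Lawrence–McCarty relation gives S = K_s·(1 + k_d·θ_c) / [θ_c·(Y·k − k_d) − 1] = 88.2 × (1 + 0.0625 × 5.09) / [5.09 × (0.445 × 5.92 − 0.0625) − 1] = 116.3 / 12.09 = 9.615 mg/L.

S ≈ 9.62 mg/L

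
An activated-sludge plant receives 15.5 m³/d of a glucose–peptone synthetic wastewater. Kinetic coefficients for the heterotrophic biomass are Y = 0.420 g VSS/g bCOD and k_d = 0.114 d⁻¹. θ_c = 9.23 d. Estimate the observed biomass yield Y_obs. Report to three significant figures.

Y_obs ≈ 0.205 g VSS/g bCOD

Y_obs = Y / (1 + k_d θ_c) = 0.420 / (1 + 0.114 × 9.23) = 0.420 / 2.052 = 0.2047.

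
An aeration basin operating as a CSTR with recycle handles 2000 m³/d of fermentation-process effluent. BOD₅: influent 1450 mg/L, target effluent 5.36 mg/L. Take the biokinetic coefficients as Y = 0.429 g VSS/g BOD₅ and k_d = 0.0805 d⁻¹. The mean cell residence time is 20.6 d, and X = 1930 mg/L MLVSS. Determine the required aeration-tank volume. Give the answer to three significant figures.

V ≈ 4980 m³

Steady-state biomass mass balance: V·X·(1 + k_d·θ_c) = Y·Q·(S₀ − S)·θ_c, so V = 0.429 × 2000 × (1450 − 5.36) × 20.6 / [1930 × (1 + 0.0805 × 20.6)] = 2.55×10^7 / 5131 = 4977 m³.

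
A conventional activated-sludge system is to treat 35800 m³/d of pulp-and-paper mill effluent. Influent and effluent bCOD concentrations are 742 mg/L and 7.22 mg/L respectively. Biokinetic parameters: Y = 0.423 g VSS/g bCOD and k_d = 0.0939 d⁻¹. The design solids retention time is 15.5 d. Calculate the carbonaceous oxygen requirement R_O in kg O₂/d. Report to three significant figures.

R_O ≈ 19900 kg O₂/d

Y_obs = Y / (1 + k_d θ_c) = 0.423 / (1 + 0.0939 × 15.5) = 0.423 / 2.455 = 0.1723.
Mass of bCOD removed per day: Q(S₀ − S) = 35800 × 734.8 g/m³ = 26305 kg/d.
Net sludge production P_X = 0.1723 × 26305 = 4532 kg VSS/d.
R_O = Q·ΔS − 1.42 P_X = 26305 − 6435 = 19870 kg O₂/d.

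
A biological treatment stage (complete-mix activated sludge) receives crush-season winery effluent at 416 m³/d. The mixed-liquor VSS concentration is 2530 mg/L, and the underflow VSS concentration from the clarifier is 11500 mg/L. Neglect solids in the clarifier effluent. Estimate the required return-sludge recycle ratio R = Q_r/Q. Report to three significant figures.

R = Q_r/Q = X/(X_r − X) = 2530 / (11500 − 2530) = 0.2821.

R ≈ 0.282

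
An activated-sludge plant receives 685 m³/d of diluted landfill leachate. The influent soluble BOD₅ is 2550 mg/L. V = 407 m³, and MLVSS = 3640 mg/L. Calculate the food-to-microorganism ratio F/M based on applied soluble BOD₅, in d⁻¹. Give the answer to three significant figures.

F/M ≈ 1.18 d⁻¹

F/M = applied load / biomass = Q·S₀/(V·X) = 685 × 2550 / (407.0 × 3640) = 1.179 d⁻¹.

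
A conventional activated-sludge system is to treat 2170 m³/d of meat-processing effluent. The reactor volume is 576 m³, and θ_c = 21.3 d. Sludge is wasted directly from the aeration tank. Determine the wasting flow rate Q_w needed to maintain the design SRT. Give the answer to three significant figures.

Q_w ≈ 27.0 m³/d

Wasting from the aeration tank: Q_w = V / θ_c = 576.0 / 21.3 = 27.04 m³/d.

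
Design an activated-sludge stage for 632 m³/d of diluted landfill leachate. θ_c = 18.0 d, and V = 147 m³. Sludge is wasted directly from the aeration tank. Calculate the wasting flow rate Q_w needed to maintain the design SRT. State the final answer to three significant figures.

With mixed-liquor wasting, θ_c = V/Q_w, so Q_w = V/θ_c = 147.0/18.0 = 8.167 m³/d.

Q_w ≈ 8.17 m³/d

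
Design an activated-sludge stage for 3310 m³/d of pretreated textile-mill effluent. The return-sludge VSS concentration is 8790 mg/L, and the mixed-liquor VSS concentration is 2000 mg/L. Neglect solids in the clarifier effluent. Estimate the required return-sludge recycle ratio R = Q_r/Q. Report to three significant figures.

Solids balance on the clarifier gives (1+R)X = R·X_r, so R = X/(X_r − X) = 2000 / (8790 − 2000) = 0.2946.

R ≈ 0.295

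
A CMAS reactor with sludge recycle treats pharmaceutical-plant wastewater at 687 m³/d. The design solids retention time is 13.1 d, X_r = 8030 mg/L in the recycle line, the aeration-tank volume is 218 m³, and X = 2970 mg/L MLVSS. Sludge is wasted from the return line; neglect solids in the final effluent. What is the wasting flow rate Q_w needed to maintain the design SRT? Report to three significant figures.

Q_w = (V·X)/(θ_c X_r) = 218.0 × 2970 / (13.1 × 8030) = 6.155 m³/d.

Q_w ≈ 6.15 m³/d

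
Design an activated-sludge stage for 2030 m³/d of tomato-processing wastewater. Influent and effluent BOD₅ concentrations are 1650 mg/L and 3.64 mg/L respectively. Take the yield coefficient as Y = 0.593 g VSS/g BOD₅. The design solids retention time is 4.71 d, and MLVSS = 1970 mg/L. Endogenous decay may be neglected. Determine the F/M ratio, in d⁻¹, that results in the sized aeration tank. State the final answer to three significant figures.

F/M ≈ 0.359 d⁻¹

Biomass mass balance (decay neglected): V·X = Y·Q·(S₀ − S)·θ_c, so V = 0.593 × 2030 × (1650 − 3.64) × 4.71 / 1970 = 4738 m³.
F/M = applied load / biomass = Q·S₀/(V·X) = 2030 × 1650 / (4738 × 1970) = 0.3588 d⁻¹.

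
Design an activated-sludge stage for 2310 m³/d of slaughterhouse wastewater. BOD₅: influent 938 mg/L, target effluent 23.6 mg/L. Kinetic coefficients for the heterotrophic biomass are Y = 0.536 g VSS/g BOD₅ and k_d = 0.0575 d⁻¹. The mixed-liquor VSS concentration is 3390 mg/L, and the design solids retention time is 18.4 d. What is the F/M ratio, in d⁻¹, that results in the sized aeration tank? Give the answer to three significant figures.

Steady-state biomass mass balance: V·X·(1 + k_d·θ_c) = Y·Q·(S₀ − S)·θ_c, so V = 0.536 × 2310 × (938 − 23.6) × 18.4 / [3390 × (1 + 0.0575 × 18.4)] = 2.08×10^7 / 6977 = 2986 m³.
F/M = Q·S₀ / (V·X) = 2310 × 938 / (2986 × 3390) = 0.2141 g BOD₅·(g VSS·d)⁻¹.

F/M ≈ 0.214 d⁻¹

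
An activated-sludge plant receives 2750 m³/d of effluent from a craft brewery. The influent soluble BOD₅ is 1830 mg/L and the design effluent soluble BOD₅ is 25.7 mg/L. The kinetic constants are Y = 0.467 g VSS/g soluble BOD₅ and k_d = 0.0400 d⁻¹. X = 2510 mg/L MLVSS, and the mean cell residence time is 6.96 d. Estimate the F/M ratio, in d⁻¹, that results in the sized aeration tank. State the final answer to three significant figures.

From the SRT design equation V = Y Q (S₀−S) θ_c / [X (1 + k_d θ_c)] = 0.467 × 2750 × (1830 − 25.7) × 6.96 / [2510 × (1 + 0.0400 × 6.96)] = 1.61×10^7 / 3209 = 5026 m³.
F/M = Q·S₀ / (V·X) = 2750 × 1830 / (5026 × 2510) = 0.3989 g soluble BOD₅·(g VSS·d)⁻¹.

F/M ≈ 0.399 d⁻¹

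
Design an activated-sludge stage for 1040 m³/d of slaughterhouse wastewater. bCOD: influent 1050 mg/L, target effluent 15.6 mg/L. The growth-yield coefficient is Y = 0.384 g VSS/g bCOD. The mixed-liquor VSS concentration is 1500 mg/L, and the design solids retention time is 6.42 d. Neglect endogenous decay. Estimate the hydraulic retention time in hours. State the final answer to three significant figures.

Biomass mass balance (decay neglected): V·X = Y·Q·(S₀ − S)·θ_c, so V = 0.384 × 1040 × (1050 − 15.6) × 6.42 / 1500 = 1768 m³.
Hydraulic retention time τ = V/Q = 1768 / 1040 = 1.700 d = 40.80 h.

τ ≈ 40.8 h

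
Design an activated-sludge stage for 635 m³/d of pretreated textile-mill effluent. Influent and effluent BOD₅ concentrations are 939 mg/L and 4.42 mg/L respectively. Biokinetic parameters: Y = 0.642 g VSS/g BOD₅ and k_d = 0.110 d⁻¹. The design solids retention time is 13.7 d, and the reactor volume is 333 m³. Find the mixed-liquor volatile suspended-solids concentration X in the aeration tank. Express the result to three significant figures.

From V·X·(1 + k_d·θ_c) = Y·Q·(S₀ − S)·θ_c: X = 0.642 × 635 × (939 − 4.42) × 13.7 / [333 × (1 + 0.110 × 13.7)] = 6252 mg/L.

X ≈ 6250 mg/L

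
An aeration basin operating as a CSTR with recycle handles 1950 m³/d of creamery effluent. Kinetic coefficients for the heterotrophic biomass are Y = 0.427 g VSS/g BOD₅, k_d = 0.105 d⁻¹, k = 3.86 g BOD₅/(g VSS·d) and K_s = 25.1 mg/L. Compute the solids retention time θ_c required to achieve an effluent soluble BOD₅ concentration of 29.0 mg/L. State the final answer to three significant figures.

θ_c ≈ 1.28 d

Specific growth rate at S = 29.0 mg/L: μ = YkS/(K_s+S) = 0.427·3.86·29.0/(25.1+29.0) = 0.8835 d⁻¹.
θ_c = 1/(μ − k_d) = 1/(0.8835 − 0.105) = 1/0.7785 = 1.284 d.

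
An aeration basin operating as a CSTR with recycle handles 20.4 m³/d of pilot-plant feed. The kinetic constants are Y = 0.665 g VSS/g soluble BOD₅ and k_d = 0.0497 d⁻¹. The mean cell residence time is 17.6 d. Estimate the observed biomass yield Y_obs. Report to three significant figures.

Y_obs ≈ 0.355 g VSS/g soluble BOD₅

Observed yield with endogenous decay: Y_obs = Y / (1 + k_d·θ_c) = 0.665 / (1 + 0.0497 × 17.6) = 0.665 / 1.875 = 0.3547 g VSS/g soluble BOD₅.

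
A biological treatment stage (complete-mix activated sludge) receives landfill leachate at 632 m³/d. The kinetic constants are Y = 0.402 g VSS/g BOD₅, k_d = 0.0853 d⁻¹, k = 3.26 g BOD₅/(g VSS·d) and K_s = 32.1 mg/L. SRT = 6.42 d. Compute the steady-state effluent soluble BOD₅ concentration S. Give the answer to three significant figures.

S ≈ 7.24 mg/L

From the Monod/SRT balance for a CMAS, S = K_s·(1+k_d θ_c)/[θ_c·(Y k − k_d) − 1] = 32.1 × (1 + 0.0853 × 6.42) / [6.42 × (0.402 × 3.26 − 0.0853) − 1] = 49.68 / 6.866 = 7.236 mg/L.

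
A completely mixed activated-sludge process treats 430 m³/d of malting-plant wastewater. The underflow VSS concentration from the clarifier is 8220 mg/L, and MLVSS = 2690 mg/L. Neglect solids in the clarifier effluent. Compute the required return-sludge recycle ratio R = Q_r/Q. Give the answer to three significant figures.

Solids balance on the clarifier gives (1+R)X = R·X_r, so R = X/(X_r − X) = 2690 / (8220 − 2690) = 0.4864.

R ≈ 0.486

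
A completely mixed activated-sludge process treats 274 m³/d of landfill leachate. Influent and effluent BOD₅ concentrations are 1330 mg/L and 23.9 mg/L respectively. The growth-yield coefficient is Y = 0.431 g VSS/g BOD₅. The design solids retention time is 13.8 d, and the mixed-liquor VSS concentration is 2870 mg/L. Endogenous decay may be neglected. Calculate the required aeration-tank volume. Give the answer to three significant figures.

Biomass mass balance (decay neglected): V·X = Y·Q·(S₀ − S)·θ_c, so V = 0.431 × 274 × (1330 − 23.9) × 13.8 / 2870 = 741.7 m³.

V ≈ 742 m³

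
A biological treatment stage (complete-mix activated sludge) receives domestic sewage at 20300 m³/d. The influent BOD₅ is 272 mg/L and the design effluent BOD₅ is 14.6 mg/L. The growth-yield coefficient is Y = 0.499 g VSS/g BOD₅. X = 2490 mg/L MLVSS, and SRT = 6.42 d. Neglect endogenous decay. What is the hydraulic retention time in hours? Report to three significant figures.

With k_d = 0 the design equation reduces to V = Y Q (S₀−S) θ_c / X = 0.499 × 20300 × (272 − 14.6) × 6.42 / 2490 = 6723 m³.
τ = V/Q = 6723/20300 = 0.3312 d, or 7.948 h.

τ ≈ 7.95 h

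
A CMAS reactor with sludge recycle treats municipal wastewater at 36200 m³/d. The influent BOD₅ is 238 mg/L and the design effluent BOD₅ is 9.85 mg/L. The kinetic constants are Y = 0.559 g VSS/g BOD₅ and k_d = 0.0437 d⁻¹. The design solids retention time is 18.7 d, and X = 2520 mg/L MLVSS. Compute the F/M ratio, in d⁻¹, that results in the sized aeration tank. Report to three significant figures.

F/M ≈ 0.181 d⁻¹

Steady-state biomass mass balance: V·X·(1 + k_d·θ_c) = Y·Q·(S₀ − S)·θ_c, so V = 0.559 × 36200 × (238 − 9.85) × 18.7 / [2520 × (1 + 0.0437 × 18.7)] = 8.63×10^7 / 4579 = 18853 m³.
F/M = Q·S₀ / (V·X) = 36200 × 238 / (18853 × 2520) = 0.1813 g BOD₅·(g VSS·d)⁻¹.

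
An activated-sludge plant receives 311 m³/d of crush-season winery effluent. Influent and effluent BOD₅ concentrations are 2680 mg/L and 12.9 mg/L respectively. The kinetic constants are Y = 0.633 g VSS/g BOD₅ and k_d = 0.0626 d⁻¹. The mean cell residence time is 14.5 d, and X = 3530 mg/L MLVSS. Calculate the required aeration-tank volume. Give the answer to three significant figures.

V ≈ 1130 m³

Rearranging the biomass balance for a CMAS with decay, V = Y·Q·ΔS·θ_c / [X·(1+k_d θ_c)] = 0.633 × 311 × (2680 − 12.9) × 14.5 / [3530 × (1 + 0.0626 × 14.5)] = 7.61×10^6 / 6734 = 1131 m³.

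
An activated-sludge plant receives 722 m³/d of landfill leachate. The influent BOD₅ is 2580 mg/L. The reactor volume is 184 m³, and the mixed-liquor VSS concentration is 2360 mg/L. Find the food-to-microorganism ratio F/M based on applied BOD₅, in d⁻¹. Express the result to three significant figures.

F/M ≈ 4.29 d⁻¹

F/M = Q·S₀ / (V·X) = 722 × 2580 / (184.0 × 2360) = 4.290 g BOD₅·(g VSS·d)⁻¹.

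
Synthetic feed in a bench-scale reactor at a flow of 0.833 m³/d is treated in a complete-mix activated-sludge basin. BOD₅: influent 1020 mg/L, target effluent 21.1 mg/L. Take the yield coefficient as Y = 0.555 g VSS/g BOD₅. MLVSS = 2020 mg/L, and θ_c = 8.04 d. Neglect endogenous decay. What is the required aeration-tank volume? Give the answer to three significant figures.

With k_d = 0 the design equation reduces to V = Y Q (S₀−S) θ_c / X = 0.555 × 0.833 × (1020 − 21.1) × 8.04 / 2020 = 1.838 m³.

V ≈ 1.84 m³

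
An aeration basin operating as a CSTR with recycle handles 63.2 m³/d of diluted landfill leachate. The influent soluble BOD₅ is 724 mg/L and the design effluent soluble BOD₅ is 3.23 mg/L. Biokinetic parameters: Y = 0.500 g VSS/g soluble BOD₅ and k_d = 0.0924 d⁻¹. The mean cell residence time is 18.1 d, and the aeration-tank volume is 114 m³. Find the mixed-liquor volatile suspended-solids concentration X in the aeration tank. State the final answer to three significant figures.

From V·X·(1 + k_d·θ_c) = Y·Q·(S₀ − S)·θ_c: X = 0.500 × 63.2 × (724 − 3.23) × 18.1 / [114 × (1 + 0.0924 × 18.1)] = 1353 mg/L.

X ≈ 1350 mg/L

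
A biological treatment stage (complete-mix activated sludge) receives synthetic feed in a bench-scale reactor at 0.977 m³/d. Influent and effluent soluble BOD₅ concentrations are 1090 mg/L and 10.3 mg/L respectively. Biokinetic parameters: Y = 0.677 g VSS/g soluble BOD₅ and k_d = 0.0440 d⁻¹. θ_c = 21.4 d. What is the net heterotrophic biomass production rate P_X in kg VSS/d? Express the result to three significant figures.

Y_obs = Y / (1 + k_d θ_c) = 0.677 / (1 + 0.0440 × 21.4) = 0.677 / 1.942 = 0.3487.
ΔS = 1090 − 10.3 = 1080 mg/L, so the substrate removal rate is 0.977 × 1080/1000 = 1.055 kg soluble BOD₅/d.
So the net sludge growth is P_X = 0.3487 × 1.055 = 0.3678 kg VSS/d.

P_X ≈ 0.368 kg VSS/d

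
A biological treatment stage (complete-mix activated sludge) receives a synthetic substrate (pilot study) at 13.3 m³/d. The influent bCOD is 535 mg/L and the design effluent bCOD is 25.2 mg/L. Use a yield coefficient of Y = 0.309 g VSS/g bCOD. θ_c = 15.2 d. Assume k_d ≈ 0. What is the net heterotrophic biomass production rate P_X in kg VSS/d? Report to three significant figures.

No decay correction is needed, so Y_obs = Y = 0.309.
Q·(S₀ − S) = 13.3 × (535 − 25.2) × 10⁻³ = 6.780 kg/d removed.
P_X = Y_obs · Q(S₀ − S) = 0.3090 × 6.780 = 2.095 kg VSS/d.

P_X ≈ 2.10 kg VSS/d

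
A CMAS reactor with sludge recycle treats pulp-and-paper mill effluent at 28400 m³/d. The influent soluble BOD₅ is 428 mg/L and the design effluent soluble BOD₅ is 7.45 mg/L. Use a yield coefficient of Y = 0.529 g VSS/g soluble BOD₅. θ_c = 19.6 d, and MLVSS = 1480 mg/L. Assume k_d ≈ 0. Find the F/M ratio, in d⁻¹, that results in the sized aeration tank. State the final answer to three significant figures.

V·X = Y·Q·ΔS·θ_c gives V = 0.529 × 28400 × (428 − 7.45) × 19.6 / 1480 = 83673 m³.
Food-to-microorganism ratio F/M = Q S₀ / (V X) = 28400 × 428 / (83673 × 1480) = 0.09816 d⁻¹.

F/M ≈ 0.0982 d⁻¹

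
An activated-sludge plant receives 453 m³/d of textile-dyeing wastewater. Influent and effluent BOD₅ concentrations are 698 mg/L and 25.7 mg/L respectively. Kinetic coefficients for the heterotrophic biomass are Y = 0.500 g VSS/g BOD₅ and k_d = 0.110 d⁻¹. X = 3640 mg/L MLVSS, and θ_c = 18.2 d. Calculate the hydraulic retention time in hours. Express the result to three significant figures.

From the SRT design equation V = Y Q (S₀−S) θ_c / [X (1 + k_d θ_c)] = 0.500 × 453 × (698 − 25.7) × 18.2 / [3640 × (1 + 0.110 × 18.2)] = 2.77×10^6 / 10927 = 253.6 m³.
τ = V/Q = 253.6/453 = 0.5599 d, or 13.44 h.

τ ≈ 13.4 h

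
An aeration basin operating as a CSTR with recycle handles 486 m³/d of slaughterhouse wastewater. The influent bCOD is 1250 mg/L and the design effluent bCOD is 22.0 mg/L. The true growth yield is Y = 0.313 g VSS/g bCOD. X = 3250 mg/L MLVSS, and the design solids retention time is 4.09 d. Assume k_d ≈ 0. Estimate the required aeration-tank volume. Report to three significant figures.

V ≈ 235 m³

Biomass mass balance (decay neglected): V·X = Y·Q·(S₀ − S)·θ_c, so V = 0.313 × 486 × (1250 − 22.0) × 4.09 / 3250 = 235.1 m³.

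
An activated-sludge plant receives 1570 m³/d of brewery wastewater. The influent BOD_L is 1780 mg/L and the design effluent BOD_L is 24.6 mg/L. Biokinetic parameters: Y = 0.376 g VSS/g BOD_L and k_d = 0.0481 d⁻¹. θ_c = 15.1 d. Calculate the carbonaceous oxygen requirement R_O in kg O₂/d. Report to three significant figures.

R_O ≈ 1900 kg O₂/d

Observed yield with endogenous decay: Y_obs = Y / (1 + k_d·θ_c) = 0.376 / (1 + 0.0481 × 15.1) = 0.376 / 1.726 = 0.2178 g VSS/g BOD_L.
Mass of BOD_L removed per day: Q(S₀ − S) = 1570 × 1755 g/m³ = 2756 kg/d.
Net sludge production P_X = 0.2178 × 2756 = 600.3 kg VSS/d.
R_O = Q·(S₀ − S) − 1.42·P_X = 2756 − 1.42 × 600.3 = 1904 kg O₂/d.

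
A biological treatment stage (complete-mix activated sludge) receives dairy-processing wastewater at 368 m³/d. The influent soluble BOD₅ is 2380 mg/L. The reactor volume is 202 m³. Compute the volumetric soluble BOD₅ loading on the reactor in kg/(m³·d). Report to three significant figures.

L_v ≈ 4.34 kg soluble BOD₅/(m³·d)

Applied soluble BOD₅ load per unit volume = Q·S₀/V = (368 × 2380/1000)/202.0 = 4.336 kg soluble BOD₅·m⁻³·d⁻¹.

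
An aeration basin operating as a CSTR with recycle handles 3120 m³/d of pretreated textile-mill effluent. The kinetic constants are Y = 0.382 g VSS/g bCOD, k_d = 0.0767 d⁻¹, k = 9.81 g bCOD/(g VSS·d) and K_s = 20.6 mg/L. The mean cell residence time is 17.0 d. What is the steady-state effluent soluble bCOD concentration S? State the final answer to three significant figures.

Effluent substrate depends only on kinetics and SRT: S = K_s(1 + k_d θ_c) / [θ_c(Yk − k_d) − 1] = 20.6 × (1 + 0.0767 × 17.0) / [17.0 × (0.382 × 9.81 − 0.0767) − 1] = 47.46 / 61.40 = 0.7729 mg/L.

S ≈ 0.773 mg/L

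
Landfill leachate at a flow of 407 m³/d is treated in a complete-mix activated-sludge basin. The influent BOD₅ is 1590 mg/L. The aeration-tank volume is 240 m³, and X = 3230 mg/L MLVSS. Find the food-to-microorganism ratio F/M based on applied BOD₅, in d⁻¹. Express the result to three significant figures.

Food-to-microorganism ratio F/M = Q S₀ / (V X) = 407 × 1590 / (240.0 × 3230) = 0.8348 d⁻¹.

F/M ≈ 0.835 d⁻¹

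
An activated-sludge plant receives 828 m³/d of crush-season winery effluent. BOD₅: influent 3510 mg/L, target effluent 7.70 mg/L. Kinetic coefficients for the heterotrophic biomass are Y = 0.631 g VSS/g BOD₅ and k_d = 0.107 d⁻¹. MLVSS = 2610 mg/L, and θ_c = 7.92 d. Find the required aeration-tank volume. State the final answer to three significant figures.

V ≈ 3010 m³

Steady-state biomass mass balance: V·X·(1 + k_d·θ_c) = Y·Q·(S₀ − S)·θ_c, so V = 0.631 × 828 × (3510 − 7.70) × 7.92 / [2610 × (1 + 0.107 × 7.92)] = 1.45×10^7 / 4822 = 3006 m³.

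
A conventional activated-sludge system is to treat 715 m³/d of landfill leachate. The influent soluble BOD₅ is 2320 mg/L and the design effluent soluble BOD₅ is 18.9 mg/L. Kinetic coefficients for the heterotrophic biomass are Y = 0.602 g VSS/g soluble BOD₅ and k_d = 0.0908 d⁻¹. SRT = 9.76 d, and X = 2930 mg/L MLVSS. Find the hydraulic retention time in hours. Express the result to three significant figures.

τ ≈ 58.7 h

Steady-state biomass mass balance: V·X·(1 + k_d·θ_c) = Y·Q·(S₀ − S)·θ_c, so V = 0.602 × 715 × (2320 − 18.9) × 9.76 / [2930 × (1 + 0.0908 × 9.76)] = 9.67×10^6 / 5527 = 1749 m³.
HRT = V/Q = 1749 m³ / 715 m³·d⁻¹ = 2.446 d × 24 = 58.71 h.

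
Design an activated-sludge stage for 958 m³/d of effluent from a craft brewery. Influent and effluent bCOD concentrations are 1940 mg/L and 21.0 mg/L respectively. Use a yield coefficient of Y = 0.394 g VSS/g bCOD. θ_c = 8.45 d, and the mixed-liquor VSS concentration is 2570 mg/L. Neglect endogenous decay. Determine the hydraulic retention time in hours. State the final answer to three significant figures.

With k_d = 0 the design equation reduces to V = Y Q (S₀−S) θ_c / X = 0.394 × 958 × (1940 − 21.0) × 8.45 / 2570 = 2382 m³.
τ = V/Q = 2382/958 = 2.486 d, or 59.66 h.

τ ≈ 59.7 h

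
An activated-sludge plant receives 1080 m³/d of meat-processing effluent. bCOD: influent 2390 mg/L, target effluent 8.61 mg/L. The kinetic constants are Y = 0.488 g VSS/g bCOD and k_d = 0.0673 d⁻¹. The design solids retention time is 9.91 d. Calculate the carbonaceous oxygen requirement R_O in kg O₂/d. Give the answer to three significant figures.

Correct the yield for decay: Y_obs = Y/(1 + k_d θ_c) = 0.488 / (1 + 0.0673 × 9.91) = 0.488 / 1.667 = 0.2928.
Q·(S₀ − S) = 1080 × (2390 − 8.61) × 10⁻³ = 2572 kg/d removed.
Net sludge production P_X = 0.2928 × 2572 = 752.9 kg VSS/d.
Carbonaceous O₂ demand = substrate oxidised − cell-mass equivalent = 2572 − 1.42 × 752.9 = 1503 kg O₂/d.

R_O ≈ 1500 kg O₂/d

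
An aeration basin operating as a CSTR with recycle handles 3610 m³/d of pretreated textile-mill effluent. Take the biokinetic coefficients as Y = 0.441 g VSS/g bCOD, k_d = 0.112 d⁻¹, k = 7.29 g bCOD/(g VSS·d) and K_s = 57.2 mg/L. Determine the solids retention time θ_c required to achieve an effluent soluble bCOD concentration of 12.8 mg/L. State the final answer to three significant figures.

At the target effluent, Y k S/(K_s+S) = 0.441×7.29×12.8/70.00 = 0.5879 d⁻¹.
Then 1/θ_c = μ − k_d = 0.5879 − 0.112 = 0.4759 d⁻¹, giving θ_c = 2.101 d.

θ_c ≈ 2.10 d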